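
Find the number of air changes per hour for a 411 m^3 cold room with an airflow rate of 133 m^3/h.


ACH = flow / volume
ACH = 133 / 411
ACH = 0.324

0.324


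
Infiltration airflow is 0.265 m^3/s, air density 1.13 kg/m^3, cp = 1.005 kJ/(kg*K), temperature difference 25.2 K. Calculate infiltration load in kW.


Q = V_dot * rho * cp * dT
Q = 0.265 * 1.13 * 1.005 * 25.2
Q = 7.584 kW

7.584


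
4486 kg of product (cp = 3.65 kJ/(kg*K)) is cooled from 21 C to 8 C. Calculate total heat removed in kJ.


dT = 21 - (8) = 13 K
Q = m * cp * dT = 4486 * 3.65 * 13
Q = 212861 kJ

212861


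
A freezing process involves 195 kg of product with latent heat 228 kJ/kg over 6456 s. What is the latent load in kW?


Q_lat = m * h_fg / t
Q_lat = 195 * 228 / 6456
Q_lat = 6.89 kW

6.89


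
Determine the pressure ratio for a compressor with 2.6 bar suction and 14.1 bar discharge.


PR = P_high / P_low
PR = 14.1 / 2.6
PR = 5.423

5.423


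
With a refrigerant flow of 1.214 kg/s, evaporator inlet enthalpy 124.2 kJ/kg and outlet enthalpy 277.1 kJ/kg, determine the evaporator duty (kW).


dh = 277.1 - 124.2 = 152.9 kJ/kg
Q_evap = m_dot * dh = 1.214 * 152.9
Q_evap = 185.62 kW

185.62


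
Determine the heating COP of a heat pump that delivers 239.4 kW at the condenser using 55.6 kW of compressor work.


COP_hp = Q_cond / W
COP_hp = 239.4 / 55.6
COP_hp = 4.306

4.306


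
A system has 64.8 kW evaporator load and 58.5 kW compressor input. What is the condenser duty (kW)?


Q_cond = Q_evap + W
Q_cond = 64.8 + 58.5
Q_cond = 123.3 kW

123.3


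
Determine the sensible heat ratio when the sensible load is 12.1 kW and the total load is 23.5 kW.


SHR = Q_sensible / Q_total
SHR = 12.1 / 23.5
SHR = 0.515

0.515


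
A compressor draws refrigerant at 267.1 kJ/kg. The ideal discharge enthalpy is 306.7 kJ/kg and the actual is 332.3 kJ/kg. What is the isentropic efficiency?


dh_ideal = 306.7 - 267.1 = 39.6 kJ/kg
dh_actual = 332.3 - 267.1 = 65.2 kJ/kg
eta_s = dh_ideal / dh_actual = 39.6 / 65.2
eta_s = 0.6074

0.6074


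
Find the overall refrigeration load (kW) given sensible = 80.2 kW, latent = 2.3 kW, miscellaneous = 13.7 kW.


Q_total = Q_s + Q_l + Q_misc
Q_total = 80.2 + 2.3 + 13.7
Q_total = 96.2 kW

96.2


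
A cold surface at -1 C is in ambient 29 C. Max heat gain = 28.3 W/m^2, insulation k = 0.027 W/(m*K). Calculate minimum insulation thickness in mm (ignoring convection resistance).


dT = 29 - (-1) = 30 K
thickness = k * dT / q_max * 1000
thickness = 0.027 * 30 / 28.3 * 1000
thickness = 28.6 mm

28.6


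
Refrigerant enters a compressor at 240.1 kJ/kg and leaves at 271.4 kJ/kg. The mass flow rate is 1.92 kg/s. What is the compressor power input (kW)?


dh = 271.4 - 240.1 = 31.3 kJ/kg
W = m_dot * dh = 1.92 * 31.3 = 60.1 kW

60.1


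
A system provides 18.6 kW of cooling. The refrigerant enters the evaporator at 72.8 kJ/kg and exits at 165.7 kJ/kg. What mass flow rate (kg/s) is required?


dh = 165.7 - 72.8 = 92.9 kJ/kg
m_dot = Q / dh = 18.6 / 92.9 = 0.2002 kg/s

0.2002


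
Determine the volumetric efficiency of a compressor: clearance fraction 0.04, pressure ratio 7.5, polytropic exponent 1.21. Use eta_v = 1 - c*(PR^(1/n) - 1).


PR^(1/n) = 7.5^(1/1.21) = 5.28677864
eta_v = 1 - 0.04 * (5.28677864 - 1)
eta_v = 0.8285

0.8285


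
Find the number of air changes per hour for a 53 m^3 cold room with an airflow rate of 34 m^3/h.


ACH = flow / volume
ACH = 34 / 53
ACH = 0.642

0.642


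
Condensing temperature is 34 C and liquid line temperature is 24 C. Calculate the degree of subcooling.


Subcooling = T_cond - T_liquid
Subcooling = 34 - 24
Subcooling = 10 K

10


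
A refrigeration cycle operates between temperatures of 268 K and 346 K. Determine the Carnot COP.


dT = 346 - 268 = 78 K
COP_carnot = T_cold / dT = 268 / 78
COP_carnot = 3.436

3.436


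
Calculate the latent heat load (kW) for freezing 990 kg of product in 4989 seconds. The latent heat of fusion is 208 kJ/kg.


Q_lat = m * h_fg / t
Q_lat = 990 * 208 / 4989
Q_lat = 41.27 kW

41.27


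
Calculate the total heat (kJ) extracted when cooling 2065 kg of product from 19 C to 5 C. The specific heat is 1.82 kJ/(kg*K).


dT = 19 - (5) = 14 K
Q = m * cp * dT = 2065 * 1.82 * 14
Q = 52616 kJ

52616


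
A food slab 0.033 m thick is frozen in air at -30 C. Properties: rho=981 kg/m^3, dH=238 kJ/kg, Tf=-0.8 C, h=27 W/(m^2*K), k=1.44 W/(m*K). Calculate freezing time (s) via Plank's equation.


dT = -0.8 - (-30) = 29.2 K
term1 = a/(2h) = 0.033/(2*27) = 0.0006111111111
term2 = a^2/(8k) = 0.033^2/(8*1.44) = 0.00009453125
t = rho*dH*1000/dT * (term1 + term2)
t = 981*238*1000/29.2 * (0.0006111111111 + 0.00009453125)
t = 5642 s

5642


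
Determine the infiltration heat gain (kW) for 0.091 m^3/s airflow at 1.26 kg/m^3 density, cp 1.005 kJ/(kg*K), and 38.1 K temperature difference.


Q = V_dot * rho * cp * dT
Q = 0.091 * 1.26 * 1.005 * 38.1
Q = 4.39 kW

4.39


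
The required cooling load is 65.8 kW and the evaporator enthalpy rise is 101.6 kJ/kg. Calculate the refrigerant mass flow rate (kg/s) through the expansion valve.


m_dot = Q / dh
m_dot = 65.8 / 101.6
m_dot = 0.6476 kg/s

0.6476


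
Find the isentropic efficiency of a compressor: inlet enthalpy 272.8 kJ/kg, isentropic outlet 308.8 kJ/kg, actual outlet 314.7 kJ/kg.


dh_ideal = 308.8 - 272.8 = 36.0 kJ/kg
dh_actual = 314.7 - 272.8 = 41.9 kJ/kg
eta_s = dh_ideal / dh_actual = 36.0 / 41.9
eta_s = 0.8592

0.8592


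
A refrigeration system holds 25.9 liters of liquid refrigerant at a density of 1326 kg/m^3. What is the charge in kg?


Charge = V * rho / 1000
Charge = 25.9 * 1326 / 1000
Charge = 34.34 kg

34.34


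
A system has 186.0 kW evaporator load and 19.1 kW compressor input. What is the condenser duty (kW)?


Q_cond = Q_evap + W
Q_cond = 186.0 + 19.1
Q_cond = 205.1 kW

205.1


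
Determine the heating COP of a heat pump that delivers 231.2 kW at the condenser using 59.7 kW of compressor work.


COP_hp = Q_cond / W
COP_hp = 231.2 / 59.7
COP_hp = 3.873

3.873


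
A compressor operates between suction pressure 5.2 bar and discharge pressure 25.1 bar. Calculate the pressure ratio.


PR = P_high / P_low
PR = 25.1 / 5.2
PR = 4.827

4.827


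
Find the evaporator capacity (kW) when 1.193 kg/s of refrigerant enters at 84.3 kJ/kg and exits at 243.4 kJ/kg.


dh = 243.4 - 84.3 = 159.1 kJ/kg
Q_evap = m_dot * dh = 1.193 * 159.1
Q_evap = 189.81 kW

189.81


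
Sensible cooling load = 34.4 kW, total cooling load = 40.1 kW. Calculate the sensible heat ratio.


SHR = Q_sensible / Q_total
SHR = 34.4 / 40.1
SHR = 0.858

0.858


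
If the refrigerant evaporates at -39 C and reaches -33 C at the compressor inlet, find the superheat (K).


Superheat = T_suction - T_evap
Superheat = -33 - (-39)
Superheat = 6 K

6


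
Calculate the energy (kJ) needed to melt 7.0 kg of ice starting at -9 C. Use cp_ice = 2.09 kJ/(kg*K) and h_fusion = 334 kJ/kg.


Sensible heat = cp * dT = 2.09 * 9 = 18.81 kJ/kg
Total per kg = 18.81 + 334 = 352.81 kJ/kg
Q = m * total = 7.0 * 352.81
Q = 2469.7 kJ

2469.7


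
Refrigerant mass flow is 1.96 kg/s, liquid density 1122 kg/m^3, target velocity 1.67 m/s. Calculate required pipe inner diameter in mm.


A = m_dot / (rho * v) = 1.96 / (1122 * 1.67) = 0.00104603627 m^2
d = sqrt(4*A/pi) * 1000
d = 36.5 mm

36.5


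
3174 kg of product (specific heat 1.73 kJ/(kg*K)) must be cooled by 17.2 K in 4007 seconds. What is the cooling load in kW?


Q = m * cp * dT / t
Q = 3174 * 1.73 * 17.2 / 4007
Q = 23.57 kW

23.57


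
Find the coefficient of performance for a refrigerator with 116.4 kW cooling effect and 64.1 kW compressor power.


COP = Q_evap / W
COP = 116.4 / 64.1
COP = 1.816

1.816


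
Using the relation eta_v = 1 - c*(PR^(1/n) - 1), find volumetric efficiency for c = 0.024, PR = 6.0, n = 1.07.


PR^(1/n) = 6.0^(1/1.07) = 5.33634819
eta_v = 1 - 0.024 * (5.33634819 - 1)
eta_v = 0.8959

0.8959


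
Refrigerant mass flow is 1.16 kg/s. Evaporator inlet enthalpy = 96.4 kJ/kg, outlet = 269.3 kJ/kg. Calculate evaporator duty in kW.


dh = 269.3 - 96.4 = 172.9 kJ/kg
Q_evap = m_dot * dh = 1.16 * 172.9
Q_evap = 200.56 kW

200.56


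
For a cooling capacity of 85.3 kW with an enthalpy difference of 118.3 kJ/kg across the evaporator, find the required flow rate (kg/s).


m_dot = Q / dh
m_dot = 85.3 / 118.3
m_dot = 0.721 kg/s

0.721


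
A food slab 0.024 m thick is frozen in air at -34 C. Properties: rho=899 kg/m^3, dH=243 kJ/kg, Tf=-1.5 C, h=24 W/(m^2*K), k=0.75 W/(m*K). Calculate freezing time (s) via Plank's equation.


dT = -1.5 - (-34) = 32.5 K
term1 = a/(2h) = 0.024/(2*24) = 0.0005
term2 = a^2/(8k) = 0.024^2/(8*0.75) = 0.000096
t = rho*dH*1000/dT * (term1 + term2)
t = 899*243*1000/32.5 * (0.0005 + 0.000096)
t = 4006 s

4006


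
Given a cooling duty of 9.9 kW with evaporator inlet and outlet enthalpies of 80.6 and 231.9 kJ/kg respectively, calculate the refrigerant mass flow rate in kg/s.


dh = 231.9 - 80.6 = 151.3 kJ/kg
m_dot = Q / dh = 9.9 / 151.3 = 0.0654 kg/s

0.0654


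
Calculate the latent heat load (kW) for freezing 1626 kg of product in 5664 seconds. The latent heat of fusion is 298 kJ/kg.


Q_lat = m * h_fg / t
Q_lat = 1626 * 298 / 5664
Q_lat = 85.55 kW

85.55


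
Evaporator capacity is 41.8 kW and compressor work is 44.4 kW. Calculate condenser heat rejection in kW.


Q_cond = Q_evap + W
Q_cond = 41.8 + 44.4
Q_cond = 86.2 kW

86.2


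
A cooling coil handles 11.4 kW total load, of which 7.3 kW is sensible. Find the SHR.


SHR = Q_sensible / Q_total
SHR = 7.3 / 11.4
SHR = 0.64

0.64


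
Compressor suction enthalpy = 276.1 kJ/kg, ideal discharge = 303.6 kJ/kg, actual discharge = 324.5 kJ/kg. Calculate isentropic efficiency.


dh_ideal = 303.6 - 276.1 = 27.5 kJ/kg
dh_actual = 324.5 - 276.1 = 48.4 kJ/kg
eta_s = dh_ideal / dh_actual = 27.5 / 48.4
eta_s = 0.5682

0.5682


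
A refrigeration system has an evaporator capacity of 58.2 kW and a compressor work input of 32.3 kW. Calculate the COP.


COP = Q_evap / W
COP = 58.2 / 32.3
COP = 1.802

1.802


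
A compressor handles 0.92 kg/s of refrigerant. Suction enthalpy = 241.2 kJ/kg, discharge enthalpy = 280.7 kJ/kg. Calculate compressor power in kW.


dh = 280.7 - 241.2 = 39.5 kJ/kg
W = m_dot * dh = 0.92 * 39.5 = 36.34 kW

36.34


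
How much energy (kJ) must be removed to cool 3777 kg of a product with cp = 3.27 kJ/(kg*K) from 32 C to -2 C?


dT = 32 - (-2) = 34 K
Q = m * cp * dT = 3777 * 3.27 * 34
Q = 419927 kJ

419927


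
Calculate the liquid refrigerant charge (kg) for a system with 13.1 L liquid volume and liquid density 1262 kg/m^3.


Charge = V * rho / 1000
Charge = 13.1 * 1262 / 1000
Charge = 16.53 kg

16.53


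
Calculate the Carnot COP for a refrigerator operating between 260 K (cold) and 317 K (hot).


dT = 317 - 260 = 57 K
COP_carnot = T_cold / dT = 260 / 57
COP_carnot = 4.561

4.561


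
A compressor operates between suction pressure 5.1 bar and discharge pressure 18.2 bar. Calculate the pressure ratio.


PR = P_high / P_low
PR = 18.2 / 5.1
PR = 3.569

3.569


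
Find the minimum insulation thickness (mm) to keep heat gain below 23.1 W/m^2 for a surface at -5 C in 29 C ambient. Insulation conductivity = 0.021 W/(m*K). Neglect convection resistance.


dT = 29 - (-5) = 34 K
thickness = k * dT / q_max * 1000
thickness = 0.021 * 34 / 23.1 * 1000
thickness = 30.9 mm

30.9


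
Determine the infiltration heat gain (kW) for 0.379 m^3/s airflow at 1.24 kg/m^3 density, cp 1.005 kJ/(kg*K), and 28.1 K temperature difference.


Q = V_dot * rho * cp * dT
Q = 0.379 * 1.24 * 1.005 * 28.1
Q = 13.272 kW

13.272


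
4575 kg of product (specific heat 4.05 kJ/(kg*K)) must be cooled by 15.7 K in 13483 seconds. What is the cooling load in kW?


Q = m * cp * dT / t
Q = 4575 * 4.05 * 15.7 / 13483
Q = 21.575 kW

21.575


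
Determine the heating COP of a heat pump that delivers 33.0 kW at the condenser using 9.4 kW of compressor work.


COP_hp = Q_cond / W
COP_hp = 33.0 / 9.4
COP_hp = 3.511

3.511


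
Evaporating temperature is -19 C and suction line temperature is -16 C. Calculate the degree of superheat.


Superheat = T_suction - T_evap
Superheat = -16 - (-19)
Superheat = 3 K

3


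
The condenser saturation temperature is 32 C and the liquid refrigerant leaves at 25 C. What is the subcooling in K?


Subcooling = T_cond - T_liquid
Subcooling = 32 - 25
Subcooling = 7 K

7


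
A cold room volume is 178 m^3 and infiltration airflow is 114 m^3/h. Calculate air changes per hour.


ACH = flow / volume
ACH = 114 / 178
ACH = 0.64

0.64


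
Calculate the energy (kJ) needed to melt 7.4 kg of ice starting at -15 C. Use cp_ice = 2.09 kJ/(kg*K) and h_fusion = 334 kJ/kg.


Sensible heat = cp * dT = 2.09 * 15 = 31.35 kJ/kg
Total per kg = 31.35 + 334 = 365.35 kJ/kg
Q = m * total = 7.4 * 365.35
Q = 2703.6 kJ

2703.6


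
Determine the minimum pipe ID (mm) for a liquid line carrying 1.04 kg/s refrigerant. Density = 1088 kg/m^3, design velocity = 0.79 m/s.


A = m_dot / (rho * v) = 1.04 / (1088 * 0.79) = 0.001209977662 m^2
d = sqrt(4*A/pi) * 1000
d = 39.3 mm

39.3


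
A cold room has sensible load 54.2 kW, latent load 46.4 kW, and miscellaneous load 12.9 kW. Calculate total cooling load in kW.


Q_total = Q_s + Q_l + Q_misc
Q_total = 54.2 + 46.4 + 12.9
Q_total = 113.5 kW

113.5


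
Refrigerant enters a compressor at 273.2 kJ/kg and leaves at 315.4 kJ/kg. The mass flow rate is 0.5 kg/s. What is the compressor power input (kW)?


dh = 315.4 - 273.2 = 42.2 kJ/kg
W = m_dot * dh = 0.5 * 42.2 = 21.1 kW

21.1


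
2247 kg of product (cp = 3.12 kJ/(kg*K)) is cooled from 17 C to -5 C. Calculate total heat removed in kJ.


dT = 17 - (-5) = 22 K
Q = m * cp * dT = 2247 * 3.12 * 22
Q = 154234 kJ

154234


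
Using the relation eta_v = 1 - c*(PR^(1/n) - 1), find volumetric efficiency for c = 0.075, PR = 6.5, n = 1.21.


PR^(1/n) = 6.5^(1/1.21) = 4.69709366
eta_v = 1 - 0.075 * (4.69709366 - 1)
eta_v = 0.7227

0.7227


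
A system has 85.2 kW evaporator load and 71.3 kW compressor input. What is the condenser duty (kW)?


Q_cond = Q_evap + W
Q_cond = 85.2 + 71.3
Q_cond = 156.5 kW

156.5


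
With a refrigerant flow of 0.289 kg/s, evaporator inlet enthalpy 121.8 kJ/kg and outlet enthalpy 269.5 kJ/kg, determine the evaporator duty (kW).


dh = 269.5 - 121.8 = 147.7 kJ/kg
Q_evap = m_dot * dh = 0.289 * 147.7
Q_evap = 42.69 kW

42.69


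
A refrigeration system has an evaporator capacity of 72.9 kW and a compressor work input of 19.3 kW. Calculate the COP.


COP = Q_evap / W
COP = 72.9 / 19.3
COP = 3.777

3.777


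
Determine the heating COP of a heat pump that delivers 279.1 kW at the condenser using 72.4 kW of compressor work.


COP_hp = Q_cond / W
COP_hp = 279.1 / 72.4
COP_hp = 3.855

3.855


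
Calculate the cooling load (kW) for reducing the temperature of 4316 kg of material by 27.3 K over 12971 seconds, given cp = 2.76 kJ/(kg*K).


Q = m * cp * dT / t
Q = 4316 * 2.76 * 27.3 / 12971
Q = 25.071 kW

25.071


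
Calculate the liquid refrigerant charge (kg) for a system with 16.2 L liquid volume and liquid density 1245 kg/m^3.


Charge = V * rho / 1000
Charge = 16.2 * 1245 / 1000
Charge = 20.17 kg

20.17


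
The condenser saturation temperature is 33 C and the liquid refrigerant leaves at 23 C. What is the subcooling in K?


Subcooling = T_cond - T_liquid
Subcooling = 33 - 23
Subcooling = 10 K

10


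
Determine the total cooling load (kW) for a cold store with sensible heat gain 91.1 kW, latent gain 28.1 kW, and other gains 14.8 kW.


Q_total = Q_s + Q_l + Q_misc
Q_total = 91.1 + 28.1 + 14.8
Q_total = 134.0 kW

134.0


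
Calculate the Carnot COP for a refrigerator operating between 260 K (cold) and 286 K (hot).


dT = 286 - 260 = 26 K
COP_carnot = T_cold / dT = 260 / 26
COP_carnot = 10.0

10.0


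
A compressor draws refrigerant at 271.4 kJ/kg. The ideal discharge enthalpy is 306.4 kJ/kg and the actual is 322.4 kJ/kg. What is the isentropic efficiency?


dh_ideal = 306.4 - 271.4 = 35.0 kJ/kg
dh_actual = 322.4 - 271.4 = 51.0 kJ/kg
eta_s = dh_ideal / dh_actual = 35.0 / 51.0
eta_s = 0.6863

0.6863


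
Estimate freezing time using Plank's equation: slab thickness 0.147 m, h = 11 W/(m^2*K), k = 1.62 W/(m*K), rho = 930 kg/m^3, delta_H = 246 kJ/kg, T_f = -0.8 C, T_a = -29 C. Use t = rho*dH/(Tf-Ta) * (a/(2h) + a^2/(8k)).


dT = -0.8 - (-29) = 28.2 K
term1 = a/(2h) = 0.147/(2*11) = 0.006681818182
term2 = a^2/(8k) = 0.147^2/(8*1.62) = 0.001667361111
t = rho*dH*1000/dT * (term1 + term2)
t = 930*246*1000/28.2 * (0.006681818182 + 0.001667361111)
t = 67735 s

67735


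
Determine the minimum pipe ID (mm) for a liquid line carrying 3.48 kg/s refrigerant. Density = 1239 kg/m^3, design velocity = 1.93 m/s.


A = m_dot / (rho * v) = 3.48 / (1239 * 1.93) = 0.001455293631 m^2
d = sqrt(4*A/pi) * 1000
d = 43.0 mm

43.0


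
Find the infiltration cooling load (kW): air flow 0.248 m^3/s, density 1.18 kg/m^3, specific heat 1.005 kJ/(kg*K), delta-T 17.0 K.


Q = V_dot * rho * cp * dT
Q = 0.248 * 1.18 * 1.005 * 17.0
Q = 5.0 kW

5.0


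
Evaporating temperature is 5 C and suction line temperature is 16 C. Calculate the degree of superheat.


Superheat = T_suction - T_evap
Superheat = 16 - (5)
Superheat = 11 K

11


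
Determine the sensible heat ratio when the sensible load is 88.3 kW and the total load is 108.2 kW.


SHR = Q_sensible / Q_total
SHR = 88.3 / 108.2
SHR = 0.816

0.816


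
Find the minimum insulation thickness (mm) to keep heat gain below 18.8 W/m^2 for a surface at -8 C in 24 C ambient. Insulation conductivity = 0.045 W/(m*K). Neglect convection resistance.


dT = 24 - (-8) = 32 K
thickness = k * dT / q_max * 1000
thickness = 0.045 * 32 / 18.8 * 1000
thickness = 76.6 mm

76.6


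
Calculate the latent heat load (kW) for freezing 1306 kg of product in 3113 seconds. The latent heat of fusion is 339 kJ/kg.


Q_lat = m * h_fg / t
Q_lat = 1306 * 339 / 3113
Q_lat = 142.22 kW

142.22


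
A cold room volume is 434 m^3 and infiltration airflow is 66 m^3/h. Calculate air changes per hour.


ACH = flow / volume
ACH = 66 / 434
ACH = 0.152

0.152


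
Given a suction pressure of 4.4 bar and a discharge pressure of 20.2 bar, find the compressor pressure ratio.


PR = P_high / P_low
PR = 20.2 / 4.4
PR = 4.591

4.591


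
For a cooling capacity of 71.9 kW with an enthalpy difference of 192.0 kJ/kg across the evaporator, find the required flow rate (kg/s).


m_dot = Q / dh
m_dot = 71.9 / 192.0
m_dot = 0.3745 kg/s

0.3745


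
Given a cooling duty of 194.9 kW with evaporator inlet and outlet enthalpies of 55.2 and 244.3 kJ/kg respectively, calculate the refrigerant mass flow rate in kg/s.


dh = 244.3 - 55.2 = 189.1 kJ/kg
m_dot = Q / dh = 194.9 / 189.1 = 1.0307 kg/s

1.0307


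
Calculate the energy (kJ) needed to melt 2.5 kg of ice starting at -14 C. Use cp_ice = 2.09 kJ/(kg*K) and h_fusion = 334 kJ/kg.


Sensible heat = cp * dT = 2.09 * 14 = 29.26 kJ/kg
Total per kg = 29.26 + 334 = 363.26 kJ/kg
Q = m * total = 2.5 * 363.26
Q = 908.2 kJ

908.2


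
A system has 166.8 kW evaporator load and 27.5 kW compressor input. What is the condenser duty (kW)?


Q_cond = Q_evap + W
Q_cond = 166.8 + 27.5
Q_cond = 194.3 kW

194.3


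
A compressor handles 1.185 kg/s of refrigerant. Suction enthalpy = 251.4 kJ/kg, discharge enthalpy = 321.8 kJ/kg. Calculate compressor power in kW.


dh = 321.8 - 251.4 = 70.4 kJ/kg
W = m_dot * dh = 1.185 * 70.4 = 83.42 kW

83.42


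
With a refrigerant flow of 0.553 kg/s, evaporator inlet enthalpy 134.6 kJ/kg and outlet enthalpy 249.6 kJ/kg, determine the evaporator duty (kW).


dh = 249.6 - 134.6 = 115.0 kJ/kg
Q_evap = m_dot * dh = 0.553 * 115.0
Q_evap = 63.6 kW

63.6


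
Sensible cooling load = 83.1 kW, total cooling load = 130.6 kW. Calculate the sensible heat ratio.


SHR = Q_sensible / Q_total
SHR = 83.1 / 130.6
SHR = 0.636

0.636


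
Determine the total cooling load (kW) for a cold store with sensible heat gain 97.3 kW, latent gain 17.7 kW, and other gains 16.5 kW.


Q_total = Q_s + Q_l + Q_misc
Q_total = 97.3 + 17.7 + 16.5
Q_total = 131.5 kW

131.5


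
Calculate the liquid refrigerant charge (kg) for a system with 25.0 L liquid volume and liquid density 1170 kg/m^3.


Charge = V * rho / 1000
Charge = 25.0 * 1170 / 1000
Charge = 29.25 kg

29.25


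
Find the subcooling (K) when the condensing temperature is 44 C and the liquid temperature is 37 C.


Subcooling = T_cond - T_liquid
Subcooling = 44 - 37
Subcooling = 7 K

7


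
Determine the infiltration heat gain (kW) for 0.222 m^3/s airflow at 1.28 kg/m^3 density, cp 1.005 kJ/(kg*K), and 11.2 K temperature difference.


Q = V_dot * rho * cp * dT
Q = 0.222 * 1.28 * 1.005 * 11.2
Q = 3.199 kW

3.199


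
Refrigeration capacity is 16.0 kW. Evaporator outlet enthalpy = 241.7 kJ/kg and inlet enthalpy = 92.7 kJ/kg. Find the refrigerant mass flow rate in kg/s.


dh = 241.7 - 92.7 = 149.0 kJ/kg
m_dot = Q / dh = 16.0 / 149.0 = 0.1074 kg/s

0.1074


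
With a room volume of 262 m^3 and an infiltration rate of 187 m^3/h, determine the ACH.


ACH = flow / volume
ACH = 187 / 262
ACH = 0.714

0.714


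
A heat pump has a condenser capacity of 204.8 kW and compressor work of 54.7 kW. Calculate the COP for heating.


COP_hp = Q_cond / W
COP_hp = 204.8 / 54.7
COP_hp = 3.744

3.744


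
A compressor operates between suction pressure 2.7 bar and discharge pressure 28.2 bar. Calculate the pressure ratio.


PR = P_high / P_low
PR = 28.2 / 2.7
PR = 10.444

10.444


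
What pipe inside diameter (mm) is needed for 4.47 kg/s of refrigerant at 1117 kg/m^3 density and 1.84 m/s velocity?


A = m_dot / (rho * v) = 4.47 / (1117 * 1.84) = 0.002174886147 m^2
d = sqrt(4*A/pi) * 1000
d = 52.6 mm

52.6


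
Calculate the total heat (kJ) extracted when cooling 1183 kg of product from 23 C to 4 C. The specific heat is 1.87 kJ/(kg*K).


dT = 23 - (4) = 19 K
Q = m * cp * dT = 1183 * 1.87 * 19
Q = 42032 kJ

42032


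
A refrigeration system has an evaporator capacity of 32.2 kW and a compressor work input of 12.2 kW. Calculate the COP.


COP = Q_evap / W
COP = 32.2 / 12.2
COP = 2.639

2.639


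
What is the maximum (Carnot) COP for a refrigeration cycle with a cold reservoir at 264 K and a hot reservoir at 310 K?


dT = 310 - 264 = 46 K
COP_carnot = T_cold / dT = 264 / 46
COP_carnot = 5.739

5.739


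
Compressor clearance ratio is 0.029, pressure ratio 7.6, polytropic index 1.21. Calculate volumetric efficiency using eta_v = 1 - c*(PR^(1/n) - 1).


PR^(1/n) = 7.6^(1/1.21) = 5.3449681
eta_v = 1 - 0.029 * (5.3449681 - 1)
eta_v = 0.874

0.874


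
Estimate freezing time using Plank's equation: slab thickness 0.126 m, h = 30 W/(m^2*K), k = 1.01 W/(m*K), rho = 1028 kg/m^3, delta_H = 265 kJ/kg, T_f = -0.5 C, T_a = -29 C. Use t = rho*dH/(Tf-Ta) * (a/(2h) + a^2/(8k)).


dT = -0.5 - (-29) = 28.5 K
term1 = a/(2h) = 0.126/(2*30) = 0.0021
term2 = a^2/(8k) = 0.126^2/(8*1.01) = 0.001964851485
t = rho*dH*1000/dT * (term1 + term2)
t = 1028*265*1000/28.5 * (0.0021 + 0.001964851485)
t = 38854 s

38854


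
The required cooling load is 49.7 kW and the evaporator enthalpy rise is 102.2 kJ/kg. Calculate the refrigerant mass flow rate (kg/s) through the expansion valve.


m_dot = Q / dh
m_dot = 49.7 / 102.2
m_dot = 0.4863 kg/s

0.4863


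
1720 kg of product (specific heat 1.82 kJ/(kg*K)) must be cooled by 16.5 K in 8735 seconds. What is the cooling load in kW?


Q = m * cp * dT / t
Q = 1720 * 1.82 * 16.5 / 8735
Q = 5.913 kW

5.913


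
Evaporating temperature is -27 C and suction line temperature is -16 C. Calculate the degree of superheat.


Superheat = T_suction - T_evap
Superheat = -16 - (-27)
Superheat = 11 K

11


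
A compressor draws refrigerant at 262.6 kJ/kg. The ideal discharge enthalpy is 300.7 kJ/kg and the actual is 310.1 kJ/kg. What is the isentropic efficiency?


dh_ideal = 300.7 - 262.6 = 38.1 kJ/kg
dh_actual = 310.1 - 262.6 = 47.5 kJ/kg
eta_s = dh_ideal / dh_actual = 38.1 / 47.5
eta_s = 0.8021

0.8021


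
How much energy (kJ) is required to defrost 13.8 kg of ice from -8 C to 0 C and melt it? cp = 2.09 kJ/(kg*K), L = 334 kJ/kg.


Sensible heat = cp * dT = 2.09 * 8 = 16.72 kJ/kg
Total per kg = 16.72 + 334 = 350.72 kJ/kg
Q = m * total = 13.8 * 350.72
Q = 4839.9 kJ

4839.9


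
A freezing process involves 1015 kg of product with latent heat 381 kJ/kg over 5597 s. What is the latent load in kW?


Q_lat = m * h_fg / t
Q_lat = 1015 * 381 / 5597
Q_lat = 69.09 kW

69.09


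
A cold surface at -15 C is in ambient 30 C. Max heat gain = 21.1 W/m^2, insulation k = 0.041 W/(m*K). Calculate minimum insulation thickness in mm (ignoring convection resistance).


dT = 30 - (-15) = 45 K
thickness = k * dT / q_max * 1000
thickness = 0.041 * 45 / 21.1 * 1000
thickness = 87.4 mm

87.4


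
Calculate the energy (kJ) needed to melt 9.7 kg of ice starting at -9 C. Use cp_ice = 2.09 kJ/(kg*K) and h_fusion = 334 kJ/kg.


Sensible heat = cp * dT = 2.09 * 9 = 18.81 kJ/kg
Total per kg = 18.81 + 334 = 352.81 kJ/kg
Q = m * total = 9.7 * 352.81
Q = 3422.3 kJ

3422.3


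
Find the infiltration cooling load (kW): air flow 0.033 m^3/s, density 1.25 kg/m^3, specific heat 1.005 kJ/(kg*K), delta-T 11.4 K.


Q = V_dot * rho * cp * dT
Q = 0.033 * 1.25 * 1.005 * 11.4
Q = 0.473 kW

0.473


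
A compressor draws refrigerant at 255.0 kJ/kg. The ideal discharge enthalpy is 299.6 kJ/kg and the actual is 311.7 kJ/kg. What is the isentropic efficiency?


dh_ideal = 299.6 - 255.0 = 44.6 kJ/kg
dh_actual = 311.7 - 255.0 = 56.7 kJ/kg
eta_s = dh_ideal / dh_actual = 44.6 / 56.7
eta_s = 0.7866

0.7866


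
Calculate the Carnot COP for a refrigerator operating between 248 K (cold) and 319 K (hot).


dT = 319 - 248 = 71 K
COP_carnot = T_cold / dT = 248 / 71
COP_carnot = 3.493

3.493


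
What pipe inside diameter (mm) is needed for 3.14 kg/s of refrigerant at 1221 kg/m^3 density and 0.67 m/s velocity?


A = m_dot / (rho * v) = 3.14 / (1221 * 0.67) = 0.003838302346 m^2
d = sqrt(4*A/pi) * 1000
d = 69.9 mm

69.9


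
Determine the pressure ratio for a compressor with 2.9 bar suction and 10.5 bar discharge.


PR = P_high / P_low
PR = 10.5 / 2.9
PR = 3.621

3.621


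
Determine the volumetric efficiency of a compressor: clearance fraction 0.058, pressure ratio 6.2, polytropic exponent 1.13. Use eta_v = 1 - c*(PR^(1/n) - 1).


PR^(1/n) = 6.2^(1/1.13) = 5.02610531
eta_v = 1 - 0.058 * (5.02610531 - 1)
eta_v = 0.7665

0.7665


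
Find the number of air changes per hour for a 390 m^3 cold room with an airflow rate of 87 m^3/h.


ACH = flow / volume
ACH = 87 / 390
ACH = 0.223

0.223


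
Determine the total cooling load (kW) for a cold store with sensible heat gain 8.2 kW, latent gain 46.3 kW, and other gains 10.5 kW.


Q_total = Q_s + Q_l + Q_misc
Q_total = 8.2 + 46.3 + 10.5
Q_total = 65.0 kW

65.0


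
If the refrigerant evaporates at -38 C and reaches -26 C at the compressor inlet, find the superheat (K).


Superheat = T_suction - T_evap
Superheat = -26 - (-38)
Superheat = 12 K

12


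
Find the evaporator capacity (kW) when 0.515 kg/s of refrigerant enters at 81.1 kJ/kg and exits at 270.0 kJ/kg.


dh = 270.0 - 81.1 = 188.9 kJ/kg
Q_evap = m_dot * dh = 0.515 * 188.9
Q_evap = 97.28 kW

97.28


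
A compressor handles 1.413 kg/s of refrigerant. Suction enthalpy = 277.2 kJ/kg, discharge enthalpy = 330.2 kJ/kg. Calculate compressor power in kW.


dh = 330.2 - 277.2 = 53.0 kJ/kg
W = m_dot * dh = 1.413 * 53.0 = 74.89 kW

74.89


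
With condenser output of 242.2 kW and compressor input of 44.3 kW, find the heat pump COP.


COP_hp = Q_cond / W
COP_hp = 242.2 / 44.3
COP_hp = 5.467

5.467


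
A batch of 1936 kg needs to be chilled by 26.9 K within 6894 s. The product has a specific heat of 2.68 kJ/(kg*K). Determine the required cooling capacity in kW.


Q = m * cp * dT / t
Q = 1936 * 2.68 * 26.9 / 6894
Q = 20.245 kW

20.245


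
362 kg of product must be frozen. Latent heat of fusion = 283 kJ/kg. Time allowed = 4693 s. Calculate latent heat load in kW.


Q_lat = m * h_fg / t
Q_lat = 362 * 283 / 4693
Q_lat = 21.83 kW

21.83


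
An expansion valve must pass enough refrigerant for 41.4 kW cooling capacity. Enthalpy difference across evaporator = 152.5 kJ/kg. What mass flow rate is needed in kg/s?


m_dot = Q / dh
m_dot = 41.4 / 152.5
m_dot = 0.2715 kg/s

0.2715


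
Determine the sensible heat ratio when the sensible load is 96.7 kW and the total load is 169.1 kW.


SHR = Q_sensible / Q_total
SHR = 96.7 / 169.1
SHR = 0.572

0.572


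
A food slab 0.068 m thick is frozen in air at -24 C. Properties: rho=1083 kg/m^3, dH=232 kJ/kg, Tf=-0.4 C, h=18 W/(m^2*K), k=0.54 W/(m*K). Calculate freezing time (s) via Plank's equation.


dT = -0.4 - (-24) = 23.6 K
term1 = a/(2h) = 0.068/(2*18) = 0.001888888889
term2 = a^2/(8k) = 0.068^2/(8*0.54) = 0.00107037037
t = rho*dH*1000/dT * (term1 + term2)
t = 1083*232*1000/23.6 * (0.001888888889 + 0.00107037037)
t = 31506 s

31506


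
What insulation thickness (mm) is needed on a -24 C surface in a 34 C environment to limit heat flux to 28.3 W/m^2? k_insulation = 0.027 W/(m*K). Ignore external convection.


dT = 34 - (-24) = 58 K
thickness = k * dT / q_max * 1000
thickness = 0.027 * 58 / 28.3 * 1000
thickness = 55.3 mm

55.3


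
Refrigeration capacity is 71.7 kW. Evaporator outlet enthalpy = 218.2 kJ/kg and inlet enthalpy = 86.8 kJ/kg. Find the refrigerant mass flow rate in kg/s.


dh = 218.2 - 86.8 = 131.4 kJ/kg
m_dot = Q / dh = 71.7 / 131.4 = 0.5457 kg/s

0.5457


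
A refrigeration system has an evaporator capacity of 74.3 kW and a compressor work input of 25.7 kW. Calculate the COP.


COP = Q_evap / W
COP = 74.3 / 25.7
COP = 2.891

2.891


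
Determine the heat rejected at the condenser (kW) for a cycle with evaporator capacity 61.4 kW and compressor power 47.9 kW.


Q_cond = Q_evap + W
Q_cond = 61.4 + 47.9
Q_cond = 109.3 kW

109.3


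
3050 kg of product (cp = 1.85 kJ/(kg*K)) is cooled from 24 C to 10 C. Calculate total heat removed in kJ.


dT = 24 - (10) = 14 K
Q = m * cp * dT = 3050 * 1.85 * 14
Q = 78995 kJ

78995


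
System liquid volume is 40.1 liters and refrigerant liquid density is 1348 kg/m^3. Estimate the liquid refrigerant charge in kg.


Charge = V * rho / 1000
Charge = 40.1 * 1348 / 1000
Charge = 54.05 kg

54.05


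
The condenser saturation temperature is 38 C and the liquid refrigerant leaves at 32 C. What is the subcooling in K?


Subcooling = T_cond - T_liquid
Subcooling = 38 - 32
Subcooling = 6 K

6


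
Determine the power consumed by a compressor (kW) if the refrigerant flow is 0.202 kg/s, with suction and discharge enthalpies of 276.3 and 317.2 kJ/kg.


dh = 317.2 - 276.3 = 40.9 kJ/kg
W = m_dot * dh = 0.202 * 40.9 = 8.26 kW

8.26


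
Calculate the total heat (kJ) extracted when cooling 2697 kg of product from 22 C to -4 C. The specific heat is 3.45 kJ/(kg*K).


dT = 22 - (-4) = 26 K
Q = m * cp * dT = 2697 * 3.45 * 26
Q = 241921 kJ

241921


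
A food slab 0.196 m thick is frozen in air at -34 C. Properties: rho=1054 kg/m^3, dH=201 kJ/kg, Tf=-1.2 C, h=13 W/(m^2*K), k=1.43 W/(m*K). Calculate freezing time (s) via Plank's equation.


dT = -1.2 - (-34) = 32.8 K
term1 = a/(2h) = 0.196/(2*13) = 0.007538461538
term2 = a^2/(8k) = 0.196^2/(8*1.43) = 0.003358041958
t = rho*dH*1000/dT * (term1 + term2)
t = 1054*201*1000/32.8 * (0.007538461538 + 0.003358041958)
t = 70380 s

70380


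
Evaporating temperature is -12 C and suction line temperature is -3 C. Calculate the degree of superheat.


Superheat = T_suction - T_evap
Superheat = -3 - (-12)
Superheat = 9 K

9


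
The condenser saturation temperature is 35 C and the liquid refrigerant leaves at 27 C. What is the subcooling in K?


Subcooling = T_cond - T_liquid
Subcooling = 35 - 27
Subcooling = 8 K

8


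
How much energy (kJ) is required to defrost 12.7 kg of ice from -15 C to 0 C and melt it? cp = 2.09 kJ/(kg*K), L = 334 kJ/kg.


Sensible heat = cp * dT = 2.09 * 15 = 31.35 kJ/kg
Total per kg = 31.35 + 334 = 365.35 kJ/kg
Q = m * total = 12.7 * 365.35
Q = 4639.9 kJ

4639.9


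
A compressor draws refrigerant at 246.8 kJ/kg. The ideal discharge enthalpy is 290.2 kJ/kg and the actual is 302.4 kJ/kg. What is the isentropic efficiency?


dh_ideal = 290.2 - 246.8 = 43.4 kJ/kg
dh_actual = 302.4 - 246.8 = 55.6 kJ/kg
eta_s = dh_ideal / dh_actual = 43.4 / 55.6
eta_s = 0.7806

0.7806


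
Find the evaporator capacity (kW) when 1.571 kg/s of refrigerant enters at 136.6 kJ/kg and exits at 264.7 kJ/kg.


dh = 264.7 - 136.6 = 128.1 kJ/kg
Q_evap = m_dot * dh = 1.571 * 128.1
Q_evap = 201.25 kW

201.25


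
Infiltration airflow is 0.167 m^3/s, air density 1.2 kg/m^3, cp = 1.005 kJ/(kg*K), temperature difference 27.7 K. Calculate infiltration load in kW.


Q = V_dot * rho * cp * dT
Q = 0.167 * 1.2 * 1.005 * 27.7
Q = 5.579 kW

5.579


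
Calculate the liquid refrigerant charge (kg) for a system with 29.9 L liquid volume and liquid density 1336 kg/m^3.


Charge = V * rho / 1000
Charge = 29.9 * 1336 / 1000
Charge = 39.95 kg

39.95


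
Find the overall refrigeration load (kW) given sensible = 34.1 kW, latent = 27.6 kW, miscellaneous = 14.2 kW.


Q_total = Q_s + Q_l + Q_misc
Q_total = 34.1 + 27.6 + 14.2
Q_total = 75.9 kW

75.9


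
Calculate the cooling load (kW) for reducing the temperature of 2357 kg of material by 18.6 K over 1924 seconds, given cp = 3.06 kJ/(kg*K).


Q = m * cp * dT / t
Q = 2357 * 3.06 * 18.6 / 1924
Q = 69.725 kW

69.725


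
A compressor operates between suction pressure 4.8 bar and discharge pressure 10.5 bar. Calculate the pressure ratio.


PR = P_high / P_low
PR = 10.5 / 4.8
PR = 2.188

2.188


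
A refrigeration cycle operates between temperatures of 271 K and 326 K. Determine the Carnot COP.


dT = 326 - 271 = 55 K
COP_carnot = T_cold / dT = 271 / 55
COP_carnot = 4.927

4.927


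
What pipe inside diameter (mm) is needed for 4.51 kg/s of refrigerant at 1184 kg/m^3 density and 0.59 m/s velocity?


A = m_dot / (rho * v) = 4.51 / (1184 * 0.59) = 0.006456138342 m^2
d = sqrt(4*A/pi) * 1000
d = 90.7 mm

90.7


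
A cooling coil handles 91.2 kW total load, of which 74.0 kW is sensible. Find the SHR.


SHR = Q_sensible / Q_total
SHR = 74.0 / 91.2
SHR = 0.811

0.811


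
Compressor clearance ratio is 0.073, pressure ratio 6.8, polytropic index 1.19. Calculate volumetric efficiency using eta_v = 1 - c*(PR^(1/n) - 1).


PR^(1/n) = 6.8^(1/1.19) = 5.00711218
eta_v = 1 - 0.073 * (5.00711218 - 1)
eta_v = 0.7075

0.7075


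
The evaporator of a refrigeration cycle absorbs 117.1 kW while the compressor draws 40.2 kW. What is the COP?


COP = Q_evap / W
COP = 117.1 / 40.2
COP = 2.913

2.913


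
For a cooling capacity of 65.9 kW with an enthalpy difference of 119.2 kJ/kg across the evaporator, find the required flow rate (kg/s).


m_dot = Q / dh
m_dot = 65.9 / 119.2
m_dot = 0.5529 kg/s

0.5529


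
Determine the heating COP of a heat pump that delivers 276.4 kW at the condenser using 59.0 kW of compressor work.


COP_hp = Q_cond / W
COP_hp = 276.4 / 59.0
COP_hp = 4.685

4.685


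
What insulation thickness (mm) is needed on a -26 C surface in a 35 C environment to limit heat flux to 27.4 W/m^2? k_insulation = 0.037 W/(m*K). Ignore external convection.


dT = 35 - (-26) = 61 K
thickness = k * dT / q_max * 1000
thickness = 0.037 * 61 / 27.4 * 1000
thickness = 82.4 mm

82.4


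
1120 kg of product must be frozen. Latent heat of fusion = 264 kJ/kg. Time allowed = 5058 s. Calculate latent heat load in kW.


Q_lat = m * h_fg / t
Q_lat = 1120 * 264 / 5058
Q_lat = 58.46 kW

58.46


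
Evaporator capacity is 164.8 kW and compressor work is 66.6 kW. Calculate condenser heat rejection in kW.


Q_cond = Q_evap + W
Q_cond = 164.8 + 66.6
Q_cond = 231.4 kW

231.4


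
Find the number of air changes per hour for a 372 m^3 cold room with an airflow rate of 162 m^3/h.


ACH = flow / volume
ACH = 162 / 372
ACH = 0.435

0.435


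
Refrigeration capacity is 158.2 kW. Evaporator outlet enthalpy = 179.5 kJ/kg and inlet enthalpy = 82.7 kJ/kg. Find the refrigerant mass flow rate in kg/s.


dh = 179.5 - 82.7 = 96.8 kJ/kg
m_dot = Q / dh = 158.2 / 96.8 = 1.6343 kg/s

1.6343


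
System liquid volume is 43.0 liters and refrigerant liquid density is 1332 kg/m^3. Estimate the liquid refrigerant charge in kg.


Charge = V * rho / 1000
Charge = 43.0 * 1332 / 1000
Charge = 57.28 kg

57.28


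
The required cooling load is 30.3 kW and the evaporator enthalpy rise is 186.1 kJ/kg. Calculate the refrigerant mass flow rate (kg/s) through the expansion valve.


m_dot = Q / dh
m_dot = 30.3 / 186.1
m_dot = 0.1628 kg/s

0.1628


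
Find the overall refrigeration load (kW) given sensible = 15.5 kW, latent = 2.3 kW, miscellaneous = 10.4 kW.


Q_total = Q_s + Q_l + Q_misc
Q_total = 15.5 + 2.3 + 10.4
Q_total = 28.2 kW

28.2


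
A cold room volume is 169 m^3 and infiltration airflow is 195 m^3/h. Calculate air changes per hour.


ACH = flow / volume
ACH = 195 / 169
ACH = 1.154

1.154


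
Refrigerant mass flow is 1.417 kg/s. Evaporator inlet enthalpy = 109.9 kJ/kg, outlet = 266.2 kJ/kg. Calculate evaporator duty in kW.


dh = 266.2 - 109.9 = 156.3 kJ/kg
Q_evap = m_dot * dh = 1.417 * 156.3
Q_evap = 221.48 kW

221.48


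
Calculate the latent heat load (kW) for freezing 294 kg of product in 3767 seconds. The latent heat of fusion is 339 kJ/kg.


Q_lat = m * h_fg / t
Q_lat = 294 * 339 / 3767
Q_lat = 26.46 kW

26.46


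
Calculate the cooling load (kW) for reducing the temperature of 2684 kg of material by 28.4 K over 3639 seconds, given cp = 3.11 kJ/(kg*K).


Q = m * cp * dT / t
Q = 2684 * 3.11 * 28.4 / 3639
Q = 65.145 kW

65.145


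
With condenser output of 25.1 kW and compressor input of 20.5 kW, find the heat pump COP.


COP_hp = Q_cond / W
COP_hp = 25.1 / 20.5
COP_hp = 1.224

1.224


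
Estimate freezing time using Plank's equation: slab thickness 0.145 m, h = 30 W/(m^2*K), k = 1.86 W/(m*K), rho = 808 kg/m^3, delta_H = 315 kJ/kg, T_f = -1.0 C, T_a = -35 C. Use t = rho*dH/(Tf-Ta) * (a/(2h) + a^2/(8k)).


dT = -1.0 - (-35) = 34.0 K
term1 = a/(2h) = 0.145/(2*30) = 0.002416666667
term2 = a^2/(8k) = 0.145^2/(8*1.86) = 0.00141297043
t = rho*dH*1000/dT * (term1 + term2)
t = 808*315*1000/34.0 * (0.002416666667 + 0.00141297043)
t = 28668 s

28668


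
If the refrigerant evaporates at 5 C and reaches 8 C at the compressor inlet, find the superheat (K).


Superheat = T_suction - T_evap
Superheat = 8 - (5)
Superheat = 3 K

3


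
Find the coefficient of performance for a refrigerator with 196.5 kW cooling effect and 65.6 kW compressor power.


COP = Q_evap / W
COP = 196.5 / 65.6
COP = 2.995

2.995


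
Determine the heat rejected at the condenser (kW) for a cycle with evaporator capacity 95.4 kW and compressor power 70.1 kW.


Q_cond = Q_evap + W
Q_cond = 95.4 + 70.1
Q_cond = 165.5 kW

165.5


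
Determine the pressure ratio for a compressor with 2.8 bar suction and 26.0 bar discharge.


PR = P_high / P_low
PR = 26.0 / 2.8
PR = 9.286

9.286


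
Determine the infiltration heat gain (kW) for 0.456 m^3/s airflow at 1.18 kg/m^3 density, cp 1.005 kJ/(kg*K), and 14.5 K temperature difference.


Q = V_dot * rho * cp * dT
Q = 0.456 * 1.18 * 1.005 * 14.5
Q = 7.841 kW

7.841


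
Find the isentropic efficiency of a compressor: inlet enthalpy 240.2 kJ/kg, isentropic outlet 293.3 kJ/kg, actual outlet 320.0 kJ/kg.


dh_ideal = 293.3 - 240.2 = 53.1 kJ/kg
dh_actual = 320.0 - 240.2 = 79.8 kJ/kg
eta_s = dh_ideal / dh_actual = 53.1 / 79.8
eta_s = 0.6654

0.6654
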